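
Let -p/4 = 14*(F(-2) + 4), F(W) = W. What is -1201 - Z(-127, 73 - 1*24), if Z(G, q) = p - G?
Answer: -1216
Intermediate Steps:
p = -112 (p = -56*(-2 + 4) = -56*2 = -4*28 = -112)
Z(G, q) = -112 - G
-1201 - Z(-127, 73 - 1*24) = -1201 - (-112 - 1*(-127)) = -1201 - (-112 + 127) = -1201 - 1*15 = -1201 - 15 = -1216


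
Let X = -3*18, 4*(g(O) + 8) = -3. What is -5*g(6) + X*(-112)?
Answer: 24367/4 ≈ 6091.8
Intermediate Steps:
g(O) = -35/4 (g(O) = -8 + (¼)*(-3) = -8 - ¾ = -35/4)
X = -54
-5*g(6) + X*(-112) = -5*(-35/4) - 54*(-112) = 175/4 + 6048 = 24367/4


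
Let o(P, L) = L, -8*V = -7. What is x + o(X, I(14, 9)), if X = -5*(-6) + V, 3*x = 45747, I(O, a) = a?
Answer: 15258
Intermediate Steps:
V = 7/8 (V = -⅛*(-7) = 7/8 ≈ 0.87500)
x = 15249 (x = (⅓)*45747 = 15249)
X = 247/8 (X = -5*(-6) + 7/8 = 30 + 7/8 = 247/8 ≈ 30.875)
x + o(X, I(14, 9)) = 15249 + 9 = 15258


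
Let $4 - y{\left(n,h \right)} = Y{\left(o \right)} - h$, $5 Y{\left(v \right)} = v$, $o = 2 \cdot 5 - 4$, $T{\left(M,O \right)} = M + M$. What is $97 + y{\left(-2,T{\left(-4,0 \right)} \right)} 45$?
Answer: $-137$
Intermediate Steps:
$T{\left(M,O \right)} = 2 M$
$o = 6$ ($o = 10 - 4 = 6$)
$Y{\left(v \right)} = \frac{v}{5}$
$y{\left(n,h \right)} = \frac{14}{5} + h$ ($y{\left(n,h \right)} = 4 - \left(\frac{1}{5} \cdot 6 - h\right) = 4 - \left(\frac{6}{5} - h\right) = 4 + \left(- \frac{6}{5} + h\right) = \frac{14}{5} + h$)
$97 + y{\left(-2,T{\left(-4,0 \right)} \right)} 45 = 97 + \left(\frac{14}{5} + 2 \left(-4\right)\right) 45 = 97 + \left(\frac{14}{5} - 8\right) 45 = 97 - 234 = -137$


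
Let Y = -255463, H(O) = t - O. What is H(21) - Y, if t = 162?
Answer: 255604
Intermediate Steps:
H(O) = 162 - O
H(21) - Y = (162 - 1*21) - 1*(-255463) = (162 - 21) + 255463 = 141 + 255463 = 255604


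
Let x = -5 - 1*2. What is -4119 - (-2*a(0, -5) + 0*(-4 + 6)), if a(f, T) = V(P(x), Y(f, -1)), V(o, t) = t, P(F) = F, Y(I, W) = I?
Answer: -4119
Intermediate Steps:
x = -7 (x = -5 - 2 = -7)
a(f, T) = f
-4119 - (-2*a(0, -5) + 0*(-4 + 6)) = -4119 - (-2*0 + 0*(-4 + 6)) = -4119 - (0 + 0*2) = -4119 - (0 + 0) = -4119 - 1*0 = -4119 + 0 = -4119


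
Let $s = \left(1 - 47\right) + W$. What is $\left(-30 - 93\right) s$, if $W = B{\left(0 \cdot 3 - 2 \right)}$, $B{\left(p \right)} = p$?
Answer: $5904$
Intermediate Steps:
$W = -2$ ($W = 0 \cdot 3 - 2 = 0 - 2 = -2$)
$s = -48$ ($s = \left(1 - 47\right) - 2 = -46 - 2 = -48$)
$\left(-30 - 93\right) s = \left(-30 - 93\right) \left(-48\right) = \left(-123\right) \left(-48\right) = 5904$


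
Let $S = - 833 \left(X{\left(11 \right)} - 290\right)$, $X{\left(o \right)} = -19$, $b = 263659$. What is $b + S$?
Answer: $521056$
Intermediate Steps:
$S = 257397$ ($S = - 833 \left(-19 - 290\right) = \left(-833\right) \left(-309\right) = 257397$)
$b + S = 263659 + 257397 = 521056$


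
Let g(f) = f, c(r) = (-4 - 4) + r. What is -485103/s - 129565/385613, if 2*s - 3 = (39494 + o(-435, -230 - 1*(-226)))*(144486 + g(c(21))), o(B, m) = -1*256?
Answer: -734988467978503/2186368548656945 ≈ -0.33617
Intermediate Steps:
o(B, m) = -256
c(r) = -8 + r
s = 5669851765/2 (s = 3/2 + ((39494 - 256)*(144486 + (-8 + 21)))/2 = 3/2 + (39238*(144486 + 13))/2 = 3/2 + (39238*144499)/2 = 3/2 + (½)*5669851762 = 3/2 + 2834925881 = 5669851765/2 ≈ 2.8349e+9)
-485103/s - 129565/385613 = -485103/5669851765/2 - 129565/385613 = -485103*2/5669851765 - 129565*1/385613 = -970206/5669851765 - 129565/385613 = -734988467978503/2186368548656945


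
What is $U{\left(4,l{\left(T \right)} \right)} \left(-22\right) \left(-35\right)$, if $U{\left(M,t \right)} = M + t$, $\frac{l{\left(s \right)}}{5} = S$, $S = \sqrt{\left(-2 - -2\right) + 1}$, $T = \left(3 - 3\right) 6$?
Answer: $6930$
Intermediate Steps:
$T = 0$ ($T = 0 \cdot 6 = 0$)
$S = 1$ ($S = \sqrt{\left(-2 + 2\right) + 1} = \sqrt{0 + 1} = \sqrt{1} = 1$)
$l{\left(s \right)} = 5$ ($l{\left(s \right)} = 5 \cdot 1 = 5$)
$U{\left(4,l{\left(T \right)} \right)} \left(-22\right) \left(-35\right) = \left(4 + 5\right) \left(-22\right) \left(-35\right) = 9 \left(-22\right) \left(-35\right) = \left(-198\right) \left(-35\right) = 6930$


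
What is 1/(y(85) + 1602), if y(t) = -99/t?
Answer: 85/136071 ≈ 0.00062467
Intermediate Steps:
1/(y(85) + 1602) = 1/(-99/85 + 1602) = 1/(136071/85) = 85/136071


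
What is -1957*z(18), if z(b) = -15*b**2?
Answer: 9511020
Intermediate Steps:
-1957*z(18) = -(-29355)*18**2 = -(-29355)*324 = -1957*(-4860) = 9511020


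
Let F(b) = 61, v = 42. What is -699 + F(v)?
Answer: -638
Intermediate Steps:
-699 + F(v) = -699 + 61 = -638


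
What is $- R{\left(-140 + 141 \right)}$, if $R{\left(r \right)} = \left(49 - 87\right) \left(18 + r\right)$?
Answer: $722$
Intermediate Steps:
$R{\left(r \right)} = -684 - 38 r$ ($R{\left(r \right)} = - 38 \left(18 + r\right) = -684 - 38 r$)
$- R{\left(-140 + 141 \right)} = - (-684 - 38 \left(-140 + 141\right)) = - (-684 - 38) = \left(-1\right) \left(-722\right) = 722$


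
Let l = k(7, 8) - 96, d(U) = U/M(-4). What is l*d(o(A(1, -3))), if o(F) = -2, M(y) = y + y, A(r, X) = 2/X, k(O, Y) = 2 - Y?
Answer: -51/2 ≈ -25.500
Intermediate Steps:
M(y) = 2*y
d(U) = -U/8 (d(U) = U/((2*(-4))) = U/(-8) = U*(-⅛) = -U/8)
l = -102 (l = (2 - 1*8) - 96 = (2 - 8) - 96 = -6 - 96 = -102)
l*d(o(A(1, -3))) = -(-51)*(-2)/4 = -102*¼ = -51/2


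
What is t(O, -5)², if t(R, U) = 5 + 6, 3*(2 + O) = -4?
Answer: 121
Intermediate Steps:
O = -10/3 (O = -2 + (⅓)*(-4) = -2 - 4/3 = -10/3 ≈ -3.3333)
t(R, U) = 11
t(O, -5)² = 11² = 121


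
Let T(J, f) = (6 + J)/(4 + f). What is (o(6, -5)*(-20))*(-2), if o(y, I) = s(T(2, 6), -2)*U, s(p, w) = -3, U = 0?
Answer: 0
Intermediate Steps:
T(J, f) = (6 + J)/(4 + f)
o(y, I) = 0 (o(y, I) = -3*0 = 0)
(o(6, -5)*(-20))*(-2) = (0*(-20))*(-2) = 0*(-2) = 0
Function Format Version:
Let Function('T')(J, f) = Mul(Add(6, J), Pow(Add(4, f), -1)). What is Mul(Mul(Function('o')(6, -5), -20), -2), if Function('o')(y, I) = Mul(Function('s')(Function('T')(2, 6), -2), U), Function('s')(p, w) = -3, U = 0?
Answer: 0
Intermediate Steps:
Function('T')(J, f) = Mul(Pow(Add(4, f), -1), Add(6, J))
Function('o')(y, I) = 0 (Function('o')(y, I) = Mul(-3, 0) = 0)
Mul(Mul(Function('o')(6, -5), -20), -2) = Mul(Mul(0, -20), -2) = Mul(0, -2) = 0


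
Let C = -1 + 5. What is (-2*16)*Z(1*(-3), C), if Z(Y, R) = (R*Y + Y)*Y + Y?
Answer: -1344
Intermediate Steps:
C = 4
Z(Y, R) = Y + Y*(Y + R*Y) (Z(Y, R) = (Y + R*Y)*Y + Y = Y*(Y + R*Y) + Y = Y + Y*(Y + R*Y))
(-2*16)*Z(1*(-3), C) = (-2*16)*((1*(-3))*(1 + 1*(-3) + 4*(1*(-3)))) = -(-96)*(1 - 3 + 4*(-3)) = -(-96)*(1 - 3 - 12) = -(-96)*(-14) = -32*42 = -1344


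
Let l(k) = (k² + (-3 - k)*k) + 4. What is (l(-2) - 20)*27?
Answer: -270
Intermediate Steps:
l(k) = 4 + k² + k*(-3 - k) (l(k) = (k² + k*(-3 - k)) + 4 = 4 + k² + k*(-3 - k))
(l(-2) - 20)*27 = ((4 - 3*(-2)) - 20)*27 = ((4 + 6) - 20)*27 = (10 - 20)*27 = -10*27 = -270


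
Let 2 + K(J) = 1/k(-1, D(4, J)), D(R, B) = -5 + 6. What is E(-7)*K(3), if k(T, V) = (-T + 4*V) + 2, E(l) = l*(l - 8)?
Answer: -195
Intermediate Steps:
E(l) = l*(-8 + l)
D(R, B) = 1
k(T, V) = 2 - T + 4*V
K(J) = -13/7 (K(J) = -2 + 1/(2 - 1*(-1) + 4*1) = -2 + 1/(2 + 1 + 4) = -2 + 1/7 = -2 + ⅐ = -13/7)
E(-7)*K(3) = -7*(-8 - 7)*(-13/7) = -7*(-15)*(-13/7) = 105*(-13/7) = -195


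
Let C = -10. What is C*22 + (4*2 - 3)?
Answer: -215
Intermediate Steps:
C*22 + (4*2 - 3) = -10*22 + (4*2 - 3) = -220 + (8 - 3) = -220 + 5 = -215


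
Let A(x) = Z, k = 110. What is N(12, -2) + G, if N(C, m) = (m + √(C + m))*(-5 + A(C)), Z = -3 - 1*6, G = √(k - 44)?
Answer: 28 + √66 - 14*√10 ≈ -8.1478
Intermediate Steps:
G = √66 (G = √(110 - 44) = √66 ≈ 8.1240)
Z = -9 (Z = -3 - 6 = -9)
A(x) = -9
N(C, m) = -14*m - 14*√(C + m) (N(C, m) = (m + √(C + m))*(-5 - 9) = (m + √(C + m))*(-14) = -14*m - 14*√(C + m))
N(12, -2) + G = (-14*(-2) - 14*√(12 - 2)) + √66 = (28 - 14*√10) + √66 = 28 + √66 - 14*√10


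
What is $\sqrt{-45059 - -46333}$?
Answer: $7 \sqrt{26} \approx 35.693$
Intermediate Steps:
$\sqrt{-45059 - -46333} = \sqrt{-45059 + 46333} = \sqrt{1274} = 7 \sqrt{26}$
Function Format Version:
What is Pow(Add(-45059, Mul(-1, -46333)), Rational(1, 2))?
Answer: Mul(7, Pow(26, Rational(1, 2))) ≈ 35.693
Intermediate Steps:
Pow(Add(-45059, Mul(-1, -46333)), Rational(1, 2)) = Pow(Add(-45059, 46333), Rational(1, 2)) = Pow(1274, Rational(1, 2)) = Mul(7, Pow(26, Rational(1, 2)))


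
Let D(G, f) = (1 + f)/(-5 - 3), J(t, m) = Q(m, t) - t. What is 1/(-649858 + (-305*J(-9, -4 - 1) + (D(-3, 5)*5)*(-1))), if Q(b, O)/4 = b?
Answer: -4/2585997 ≈ -1.5468e-6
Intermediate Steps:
Q(b, O) = 4*b
J(t, m) = -t + 4*m (J(t, m) = 4*m - t = -t + 4*m)
D(G, f) = -1/8 - f/8 (D(G, f) = (1 + f)/(-8) = (1 + f)*(-1/8) = -1/8 - f/8)
1/(-649858 + (-305*J(-9, -4 - 1) + (D(-3, 5)*5)*(-1))) = 1/(-649858 + (-305*(-1*(-9) + 4*(-4 - 1)) + ((-1/8 - 1/8*5)*5)*(-1))) = 1/(-649858 + (-305*(9 + 4*(-5)) + ((-1/8 - 5/8)*5)*(-1))) = 1/(-649858 + (-305*(9 - 20) - 3/4*5*(-1))) = 1/(-649858 + (-305*(-11) - 15/4*(-1))) = 1/(-649858 + (3355 + 15/4)) = 1/(-649858 + 13435/4) = 1/(-2585997/4) = -4/2585997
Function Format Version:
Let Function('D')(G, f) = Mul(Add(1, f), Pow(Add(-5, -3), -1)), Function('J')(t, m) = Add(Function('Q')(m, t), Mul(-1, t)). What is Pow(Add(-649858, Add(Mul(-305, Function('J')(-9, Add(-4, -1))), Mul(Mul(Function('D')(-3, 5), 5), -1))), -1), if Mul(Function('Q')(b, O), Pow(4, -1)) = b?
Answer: Rational(-4, 2585997) ≈ -1.5468e-6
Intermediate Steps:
Function('Q')(b, O) = Mul(4, b)
Function('J')(t, m) = Add(Mul(-1, t), Mul(4, m)) (Function('J')(t, m) = Add(Mul(4, m), Mul(-1, t)) = Add(Mul(-1, t), Mul(4, m)))
Function('D')(G, f) = Add(Rational(-1, 8), Mul(Rational(-1, 8), f)) (Function('D')(G, f) = Mul(Add(1, f), Pow(-8, -1)) = Mul(Add(1, f), Rational(-1, 8)) = Add(Rational(-1, 8), Mul(Rational(-1, 8), f)))
Pow(Add(-649858, Add(Mul(-305, Function('J')(-9, Add(-4, -1))), Mul(Mul(Function('D')(-3, 5), 5), -1))), -1) = Pow(Add(-649858, Add(Mul(-305, Add(Mul(-1, -9), Mul(4, Add(-4, -1)))), Mul(Mul(Add(Rational(-1, 8), Mul(Rational(-1, 8), 5)), 5), -1))), -1) = Pow(Add(-649858, Add(Mul(-305, Add(9, Mul(4, -5))), Mul(Mul(Add(Rational(-1, 8), Rational(-5, 8)), 5), -1))), -1) = Pow(Add(-649858, Add(Mul(-305, Add(9, -20)), Mul(Mul(Rational(-3, 4), 5), -1))), -1) = Pow(Add(-649858, Add(Mul(-305, -11), Mul(Rational(-15, 4), -1))), -1) = Pow(Add(-649858, Add(3355, Rational(15, 4))), -1) = Pow(Add(-649858, Rational(13435, 4)), -1) = Pow(Rational(-2585997, 4), -1) = Rational(-4, 2585997)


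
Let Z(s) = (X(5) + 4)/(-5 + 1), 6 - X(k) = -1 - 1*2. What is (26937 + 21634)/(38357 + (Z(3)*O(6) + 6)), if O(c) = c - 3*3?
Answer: 194284/153491 ≈ 1.2658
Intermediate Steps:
X(k) = 9 (X(k) = 6 - (-1 - 1*2) = 6 - (-1 - 2) = 6 - 1*(-3) = 6 + 3 = 9)
Z(s) = -13/4 (Z(s) = (9 + 4)/(-5 + 1) = 13/(-4) = 13*(-¼) = -13/4)
O(c) = -9 + c (O(c) = c - 9 = -9 + c)
(26937 + 21634)/(38357 + (Z(3)*O(6) + 6)) = (26937 + 21634)/(38357 + (-13*(-9 + 6)/4 + 6)) = 48571/(38357 + (-13/4*(-3) + 6)) = 48571/(38357 + (39/4 + 6)) = 48571/(38357 + 63/4) = 48571/(153491/4) = 48571*(4/153491) = 194284/153491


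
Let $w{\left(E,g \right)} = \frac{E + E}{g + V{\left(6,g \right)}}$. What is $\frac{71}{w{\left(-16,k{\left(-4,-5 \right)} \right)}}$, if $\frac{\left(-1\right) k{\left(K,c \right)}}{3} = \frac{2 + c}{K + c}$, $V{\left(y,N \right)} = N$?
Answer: $\frac{71}{16} \approx 4.4375$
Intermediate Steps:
$k{\left(K,c \right)} = - \frac{3 \left(2 + c\right)}{K + c}$ ($k{\left(K,c \right)} = - 3 \frac{2 + c}{K + c} = - \frac{3 \left(2 + c\right)}{K + c}$)
$w{\left(E,g \right)} = \frac{E}{g}$ ($w{\left(E,g \right)} = \frac{E + E}{g + g} = \frac{2 E}{2 g} = 2 E \frac{1}{2 g} = \frac{E}{g}$)
$\frac{71}{w{\left(-16,k{\left(-4,-5 \right)} \right)}} = \frac{71}{\left(-16\right) \frac{1}{3 \frac{1}{-4 - 5} \left(-2 - -5\right)}} = \frac{71}{\left(-16\right) \frac{1}{3 \frac{1}{-9} \left(-2 + 5\right)}} = \frac{71}{\left(-16\right) \frac{1}{3 \left(- \frac{1}{9}\right) 3}} = \frac{71}{\left(-16\right) \frac{1}{-1}} = \frac{71}{\left(-16\right) \left(-1\right)} = \frac{71}{16}$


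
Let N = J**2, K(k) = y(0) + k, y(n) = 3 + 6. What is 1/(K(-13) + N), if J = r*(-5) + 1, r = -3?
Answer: 1/252 ≈ 0.0039683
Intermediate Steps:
y(n) = 9
K(k) = 9 + k
J = 16 (J = -3*(-5) + 1 = 15 + 1 = 16)
N = 256 (N = 16**2 = 256)
1/(K(-13) + N) = 1/((9 - 13) + 256) = 1/(-4 + 256) = 1/252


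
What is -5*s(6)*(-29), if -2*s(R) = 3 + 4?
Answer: -1015/2 ≈ -507.50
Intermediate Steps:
s(R) = -7/2 (s(R) = -(3 + 4)/2 = -½*7 = -7/2)
-5*s(6)*(-29) = -5*(-7/2)*(-29) = (35/2)*(-29) = -1015/2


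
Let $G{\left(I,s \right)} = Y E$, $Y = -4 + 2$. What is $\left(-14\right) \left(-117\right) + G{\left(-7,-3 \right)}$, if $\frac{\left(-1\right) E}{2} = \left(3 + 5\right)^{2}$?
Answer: $1894$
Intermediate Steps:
$Y = -2$
$E = -128$ ($E = - 2 \left(3 + 5\right)^{2} = - 2 \cdot 8^{2} = \left(-2\right) 64 = -128$)
$G{\left(I,s \right)} = 256$ ($G{\left(I,s \right)} = \left(-2\right) \left(-128\right) = 256$)
$\left(-14\right) \left(-117\right) + G{\left(-7,-3 \right)} = \left(-14\right) \left(-117\right) + 256 = 1638 + 256 = 1894$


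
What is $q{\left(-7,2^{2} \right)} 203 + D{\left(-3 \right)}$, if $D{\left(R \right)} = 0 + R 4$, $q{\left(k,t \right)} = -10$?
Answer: $-2042$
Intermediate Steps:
$D{\left(R \right)} = 4 R$ ($D{\left(R \right)} = 0 + 4 R = 4 R$)
$q{\left(-7,2^{2} \right)} 203 + D{\left(-3 \right)} = \left(-10\right) 203 + 4 \left(-3\right) = -2030 - 12 = -2042$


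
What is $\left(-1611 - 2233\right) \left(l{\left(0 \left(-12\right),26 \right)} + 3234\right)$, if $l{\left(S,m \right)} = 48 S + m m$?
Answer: $-15030040$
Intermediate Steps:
$l{\left(S,m \right)} = m^{2} + 48 S$ ($l{\left(S,m \right)} = 48 S + m^{2} = m^{2} + 48 S$)
$\left(-1611 - 2233\right) \left(l{\left(0 \left(-12\right),26 \right)} + 3234\right) = \left(-1611 - 2233\right) \left(\left(26^{2} + 48 \cdot 0 \left(-12\right)\right) + 3234\right) = - 3844 \left(\left(676 + 48 \cdot 0\right) + 3234\right) = - 3844 \left(\left(676 + 0\right) + 3234\right) = - 3844 \left(676 + 3234\right) = \left(-3844\right) 3910 = -15030040$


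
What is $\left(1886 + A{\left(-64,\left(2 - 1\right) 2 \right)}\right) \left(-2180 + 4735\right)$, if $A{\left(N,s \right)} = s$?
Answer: $4823840$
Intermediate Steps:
$\left(1886 + A{\left(-64,\left(2 - 1\right) 2 \right)}\right) \left(-2180 + 4735\right) = \left(1886 + \left(2 - 1\right) 2\right) \left(-2180 + 4735\right) = \left(1886 + 1 \cdot 2\right) 2555 = \left(1886 + 2\right) 2555 = 1888 \cdot 2555 = 4823840$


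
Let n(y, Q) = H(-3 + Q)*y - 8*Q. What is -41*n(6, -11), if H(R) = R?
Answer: -164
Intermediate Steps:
n(y, Q) = -8*Q + y*(-3 + Q) (n(y, Q) = (-3 + Q)*y - 8*Q = y*(-3 + Q) - 8*Q = -8*Q + y*(-3 + Q))
-41*n(6, -11) = -41*(-8*(-11) + 6*(-3 - 11)) = -41*(88 + 6*(-14)) = -41*(88 - 84) = -41*4 = -164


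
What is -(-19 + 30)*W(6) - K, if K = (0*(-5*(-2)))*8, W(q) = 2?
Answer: -22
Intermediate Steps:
K = 0 (K = (0*10)*8 = 0*8 = 0)
-(-19 + 30)*W(6) - K = -(-19 + 30)*2 - 1*0 = -11*2 + 0 = -1*22 + 0 = -22 + 0 = -22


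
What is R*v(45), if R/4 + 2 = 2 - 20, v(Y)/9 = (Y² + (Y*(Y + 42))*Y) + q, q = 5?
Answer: -128307600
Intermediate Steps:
v(Y) = 45 + 9*Y² + 9*Y²*(42 + Y) (v(Y) = 9*((Y² + (Y*(Y + 42))*Y) + 5) = 9*((Y² + (Y*(42 + Y))*Y) + 5) = 9*((Y² + Y²*(42 + Y)) + 5) = 9*(5 + Y² + Y²*(42 + Y)) = 45 + 9*Y² + 9*Y²*(42 + Y))
R = -80 (R = -8 + 4*(2 - 20) = -8 + 4*(-18) = -8 - 72 = -80)
R*v(45) = -80*(45 + 9*45³ + 387*45²) = -80*(45 + 9*91125 + 387*2025) = -80*(45 + 820125 + 783675) = -80*1603845 = -128307600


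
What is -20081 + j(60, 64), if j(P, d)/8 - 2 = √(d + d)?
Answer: -20065 + 64*√2 ≈ -19975.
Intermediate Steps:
j(P, d) = 16 + 8*√2*√d (j(P, d) = 16 + 8*√(d + d) = 16 + 8*√(2*d) = 16 + 8*(√2*√d) = 16 + 8*√2*√d)
-20081 + j(60, 64) = -20081 + (16 + 8*√2*√64) = -20081 + (16 + 8*√2*8) = -20081 + (16 + 64*√2) = -20065 + 64*√2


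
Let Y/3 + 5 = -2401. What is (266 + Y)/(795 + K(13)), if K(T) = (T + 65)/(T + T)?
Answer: -3476/399 ≈ -8.7118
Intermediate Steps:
K(T) = (65 + T)/(2*T) (K(T) = (65 + T)/((2*T)) = (65 + T)*(1/(2*T)) = (65 + T)/(2*T))
Y = -7218 (Y = -15 + 3*(-2401) = -15 - 7203 = -7218)
(266 + Y)/(795 + K(13)) = (266 - 7218)/(795 + (1/2)*(65 + 13)/13) = -6952/(795 + (1/2)*(1/13)*78) = -6952/(795 + 3) = -6952/798 = -6952*1/798 = -3476/399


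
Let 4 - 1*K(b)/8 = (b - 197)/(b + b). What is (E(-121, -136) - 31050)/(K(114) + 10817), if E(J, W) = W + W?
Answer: -1785354/618559 ≈ -2.8863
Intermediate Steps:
K(b) = 32 - 4*(-197 + b)/b (K(b) = 32 - 8*(b - 197)/(b + b) = 32 - 8*(-197 + b)/(2*b) = 32 - 8*(-197 + b)*1/(2*b) = 32 - 4*(-197 + b)/b)
E(J, W) = 2*W
(E(-121, -136) - 31050)/(K(114) + 10817) = (2*(-136) - 31050)/((28 + 788/114) + 10817) = (-272 - 31050)/((28 + 788*(1/114)) + 10817) = -31322/((28 + 394/57) + 10817) = -31322/(1990/57 + 10817) = -31322/618559/57 = -31322*57/618559 = -1785354/618559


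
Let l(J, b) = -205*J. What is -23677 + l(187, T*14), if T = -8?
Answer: -62012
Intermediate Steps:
-23677 + l(187, T*14) = -23677 - 205*187 = -23677 - 38335 = -62012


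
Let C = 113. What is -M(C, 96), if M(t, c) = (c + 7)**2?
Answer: -10609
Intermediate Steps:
M(t, c) = (7 + c)**2
-M(C, 96) = -(7 + 96)**2 = -1*103**2 = -1*10609 = -10609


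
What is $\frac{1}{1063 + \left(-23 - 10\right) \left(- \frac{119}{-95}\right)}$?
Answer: $\frac{95}{97058} \approx 0.0009788$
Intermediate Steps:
$\frac{1}{1063 + \left(-23 - 10\right) \left(- \frac{119}{-95}\right)} = \frac{1}{1063 - 33 \left(\left(-119\right) \left(- \frac{1}{95}\right)\right)} = \frac{1}{1063 - \frac{3927}{95}} = \frac{1}{\frac{97058}{95}} = \frac{95}{97058}$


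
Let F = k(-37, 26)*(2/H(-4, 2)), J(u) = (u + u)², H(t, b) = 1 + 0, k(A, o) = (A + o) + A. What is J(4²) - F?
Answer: 1120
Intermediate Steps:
k(A, o) = o + 2*A
H(t, b) = 1
J(u) = 4*u² (J(u) = (2*u)² = 4*u²)
F = -96 (F = (26 + 2*(-37))*(2/1) = (26 - 74)*(2*1) = -48*2 = -96)
J(4²) - F = 4*(4²)² - 1*(-96) = 4*16² + 96 = 4*256 + 96 = 1024 + 96 = 1120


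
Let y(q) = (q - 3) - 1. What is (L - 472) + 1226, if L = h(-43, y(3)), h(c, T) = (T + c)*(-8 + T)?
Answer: 1150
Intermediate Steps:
y(q) = -4 + q (y(q) = (-3 + q) - 1 = -4 + q)
h(c, T) = (-8 + T)*(T + c)
L = 396 (L = (-4 + 3)² - 8*(-4 + 3) - 8*(-43) + (-4 + 3)*(-43) = (-1)² - 8*(-1) + 344 - 1*(-43) = 1 + 8 + 344 + 43 = 396)
(L - 472) + 1226 = (396 - 472) + 1226 = -76 + 1226 = 1150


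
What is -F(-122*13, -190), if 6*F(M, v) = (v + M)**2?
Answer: -525696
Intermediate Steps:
F(M, v) = (M + v)**2/6 (F(M, v) = (v + M)**2/6 = (M + v)**2/6)
-F(-122*13, -190) = -(-122*13 - 190)**2/6 = -(-1586 - 190)**2/6 = -(-1776)**2/6 = -3154176/6 = -1*525696 = -525696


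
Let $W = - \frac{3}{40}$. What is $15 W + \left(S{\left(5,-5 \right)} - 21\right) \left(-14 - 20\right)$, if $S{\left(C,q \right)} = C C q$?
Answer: $\frac{39703}{8} \approx 4962.9$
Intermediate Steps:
$S{\left(C,q \right)} = q C^{2}$ ($S{\left(C,q \right)} = C^{2} q = q C^{2}$)
$W = - \frac{3}{40}$ ($W = \left(-3\right) \frac{1}{40} = - \frac{3}{40} \approx -0.075$)
$15 W + \left(S{\left(5,-5 \right)} - 21\right) \left(-14 - 20\right) = 15 \left(- \frac{3}{40}\right) + \left(- 5 \cdot 5^{2} - 21\right) \left(-14 - 20\right) = - \frac{9}{8} + \left(\left(-5\right) 25 - 21\right) \left(-34\right) = - \frac{9}{8} + \left(-125 - 21\right) \left(-34\right) = - \frac{9}{8} - -4964 = - \frac{9}{8} + 4964 = \frac{39703}{8}$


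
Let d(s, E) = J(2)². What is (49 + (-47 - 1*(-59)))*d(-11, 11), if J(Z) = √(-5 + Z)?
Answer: -183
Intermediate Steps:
d(s, E) = -3 (d(s, E) = (√(-5 + 2))² = (√(-3))² = (I*√3)² = -3)
(49 + (-47 - 1*(-59)))*d(-11, 11) = (49 + (-47 - 1*(-59)))*(-3) = (49 + (-47 + 59))*(-3) = (49 + 12)*(-3) = 61*(-3) = -183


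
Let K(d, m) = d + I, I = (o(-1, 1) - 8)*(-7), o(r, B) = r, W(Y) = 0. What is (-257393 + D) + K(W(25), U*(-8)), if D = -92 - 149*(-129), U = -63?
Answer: -238201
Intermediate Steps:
I = 63 (I = (-1 - 8)*(-7) = -9*(-7) = 63)
K(d, m) = 63 + d (K(d, m) = d + 63 = 63 + d)
D = 19129 (D = -92 + 19221 = 19129)
(-257393 + D) + K(W(25), U*(-8)) = (-257393 + 19129) + (63 + 0) = -238264 + 63 = -238201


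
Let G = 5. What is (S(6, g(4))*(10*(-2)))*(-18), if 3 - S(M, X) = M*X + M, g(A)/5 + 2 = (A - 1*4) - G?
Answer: 74520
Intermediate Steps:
g(A) = -55 + 5*A (g(A) = -10 + 5*((A - 1*4) - 1*5) = -10 + 5*((A - 4) - 5) = -10 + 5*((-4 + A) - 5) = -10 + 5*(-9 + A) = -10 + (-45 + 5*A) = -55 + 5*A)
S(M, X) = 3 - M - M*X (S(M, X) = 3 - (M*X + M) = 3 - (M + M*X) = 3 + (-M - M*X) = 3 - M - M*X)
(S(6, g(4))*(10*(-2)))*(-18) = ((3 - 1*6 - 1*6*(-55 + 5*4))*(10*(-2)))*(-18) = ((3 - 6 - 1*6*(-55 + 20))*(-20))*(-18) = ((3 - 6 - 1*6*(-35))*(-20))*(-18) = ((3 - 6 + 210)*(-20))*(-18) = (207*(-20))*(-18) = -4140*(-18) = 74520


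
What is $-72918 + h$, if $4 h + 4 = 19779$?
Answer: $- \frac{271897}{4} \approx -67974.0$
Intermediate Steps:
$h = \frac{19775}{4}$ ($h = -1 + \frac{1}{4} \cdot 19779 = -1 + \frac{19779}{4} = \frac{19775}{4} \approx 4943.8$)
$-72918 + h = -72918 + \frac{19775}{4} = - \frac{271897}{4}$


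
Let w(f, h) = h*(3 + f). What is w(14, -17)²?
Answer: 83521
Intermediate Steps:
w(14, -17)² = (-17*(3 + 14))² = (-17*17)² = (-289)² = 83521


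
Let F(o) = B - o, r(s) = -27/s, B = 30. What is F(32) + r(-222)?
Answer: -139/74 ≈ -1.8784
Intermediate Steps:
F(o) = 30 - o
F(32) + r(-222) = (30 - 1*32) - 27/(-222) = (30 - 32) - 27*(-1/222) = -2 + 9/74 = -139/74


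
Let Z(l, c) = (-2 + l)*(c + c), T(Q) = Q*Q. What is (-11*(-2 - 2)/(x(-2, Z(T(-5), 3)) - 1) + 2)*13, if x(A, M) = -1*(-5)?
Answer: 169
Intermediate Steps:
T(Q) = Q**2
Z(l, c) = 2*c*(-2 + l) (Z(l, c) = (-2 + l)*(2*c) = 2*c*(-2 + l))
x(A, M) = 5
(-11*(-2 - 2)/(x(-2, Z(T(-5), 3)) - 1) + 2)*13 = (-11*(-2 - 2)/(5 - 1) + 2)*13 = (-(-44)/4 + 2)*13 = (-11*(-1) + 2)*13 = (11 + 2)*13 = 13*13 = 169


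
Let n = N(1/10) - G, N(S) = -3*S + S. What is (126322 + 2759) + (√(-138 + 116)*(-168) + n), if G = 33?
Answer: 645239/5 - 168*I*√22 ≈ 1.2905e+5 - 787.99*I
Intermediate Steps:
N(S) = -2*S
n = -166/5 (n = -2/10 - 1*33 = -2*⅒ - 33 = -⅕ - 33 = -166/5 ≈ -33.200)
(126322 + 2759) + (√(-138 + 116)*(-168) + n) = (126322 + 2759) + (√(-138 + 116)*(-168) - 166/5) = 129081 + (√(-22)*(-168) - 166/5) = 129081 + ((I*√22)*(-168) - 166/5) = 129081 + (-168*I*√22 - 166/5) = 129081 + (-166/5 - 168*I*√22) = 645239/5 - 168*I*√22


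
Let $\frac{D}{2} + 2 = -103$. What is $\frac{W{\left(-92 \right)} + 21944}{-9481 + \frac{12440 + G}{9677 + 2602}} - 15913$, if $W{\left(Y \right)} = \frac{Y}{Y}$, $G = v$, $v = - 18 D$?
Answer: $- \frac{1852558241482}{116400979} \approx -15915.0$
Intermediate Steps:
$D = -210$ ($D = -4 + 2 \left(-103\right) = -4 - 206 = -210$)
$v = 3780$ ($v = \left(-18\right) \left(-210\right) = 3780$)
$G = 3780$
$W{\left(Y \right)} = 1$
$\frac{W{\left(-92 \right)} + 21944}{-9481 + \frac{12440 + G}{9677 + 2602}} - 15913 = \frac{1 + 21944}{-9481 + \frac{12440 + 3780}{9677 + 2602}} - 15913 = \frac{21945}{-9481 + \frac{16220}{12279}} - 15913 = \frac{21945}{- \frac{116400979}{12279}} - 15913 = 21945 \left(- \frac{12279}{116400979}\right) - 15913 = - \frac{269462655}{116400979} - 15913 = - \frac{1852558241482}{116400979}$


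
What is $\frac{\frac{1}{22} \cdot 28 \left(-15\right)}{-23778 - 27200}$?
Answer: $\frac{105}{280379} \approx 0.00037449$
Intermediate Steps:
$\frac{\frac{1}{22} \cdot 28 \left(-15\right)}{-23778 - 27200} = \frac{\frac{1}{22} \cdot 28 \left(-15\right)}{-50978} = \frac{14}{11} \left(-15\right) \left(- \frac{1}{50978}\right) = \left(- \frac{210}{11}\right) \left(- \frac{1}{50978}\right) = \frac{105}{280379}$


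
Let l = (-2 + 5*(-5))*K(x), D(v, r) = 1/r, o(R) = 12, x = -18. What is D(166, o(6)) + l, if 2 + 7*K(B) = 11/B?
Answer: 853/84 ≈ 10.155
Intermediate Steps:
K(B) = -2/7 + 11/(7*B) (K(B) = -2/7 + (11/B)/7 = -2/7 + 11/(7*B))
l = 141/14 (l = (-2 + 5*(-5))*((⅐)*(11 - 2*(-18))/(-18)) = (-2 - 25)*((⅐)*(-1/18)*(11 + 36)) = -27*(-1)*47/(7*18) = -27*(-47/126) = 141/14 ≈ 10.071)
D(166, o(6)) + l = 1/12 + 141/14 = 853/84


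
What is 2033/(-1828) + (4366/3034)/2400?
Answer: -49984837/44968800 ≈ -1.1115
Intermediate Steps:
2033/(-1828) + (4366/3034)/2400 = 2033*(-1/1828) + (4366*(1/3034))*(1/2400) = -2033/1828 + (59/41)*(1/2400) = -2033/1828 + 59/98400 = -49984837/44968800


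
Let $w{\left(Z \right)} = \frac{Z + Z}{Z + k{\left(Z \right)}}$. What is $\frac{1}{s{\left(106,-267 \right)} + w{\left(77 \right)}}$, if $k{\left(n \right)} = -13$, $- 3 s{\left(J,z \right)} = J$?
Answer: $- \frac{96}{3161} \approx -0.03037$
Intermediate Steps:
$s{\left(J,z \right)} = - \frac{J}{3}$
$w{\left(Z \right)} = \frac{2 Z}{-13 + Z}$ ($w{\left(Z \right)} = \frac{Z + Z}{Z - 13} = \frac{2 Z}{-13 + Z}$)
$\frac{1}{s{\left(106,-267 \right)} + w{\left(77 \right)}} = \frac{1}{\left(- \frac{1}{3}\right) 106 + 2 \cdot 77 \frac{1}{-13 + 77}} = \frac{1}{- \frac{106}{3} + 2 \cdot 77 \cdot \frac{1}{64}} = \frac{1}{- \frac{106}{3} + \frac{77}{32}} = \frac{1}{- \frac{3161}{96}} = - \frac{96}{3161}$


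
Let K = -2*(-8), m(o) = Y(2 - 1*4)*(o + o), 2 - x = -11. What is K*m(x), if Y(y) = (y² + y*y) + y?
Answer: 2496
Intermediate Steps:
x = 13 (x = 2 - 1*(-11) = 2 + 11 = 13)
Y(y) = y + 2*y² (Y(y) = (y² + y²) + y = 2*y² + y = y + 2*y²)
m(o) = 12*o (m(o) = ((2 - 1*4)*(1 + 2*(2 - 1*4)))*(o + o) = ((2 - 4)*(1 + 2*(2 - 4)))*(2*o) = (-2*(1 + 2*(-2)))*(2*o) = (-2*(1 - 4))*(2*o) = (-2*(-3))*(2*o) = 6*(2*o) = 12*o)
K = 16
K*m(x) = 16*(12*13) = 16*156 = 2496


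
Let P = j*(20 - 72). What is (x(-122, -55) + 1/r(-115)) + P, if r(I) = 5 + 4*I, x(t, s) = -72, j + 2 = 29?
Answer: -671581/455 ≈ -1476.0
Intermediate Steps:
j = 27 (j = -2 + 29 = 27)
P = -1404 (P = 27*(20 - 72) = 27*(-52) = -1404)
(x(-122, -55) + 1/r(-115)) + P = (-72 + 1/(5 + 4*(-115))) - 1404 = (-72 + 1/(5 - 460)) - 1404 = (-72 + 1/(-455)) - 1404 = (-72 - 1/455) - 1404 = -32761/455 - 1404 = -671581/455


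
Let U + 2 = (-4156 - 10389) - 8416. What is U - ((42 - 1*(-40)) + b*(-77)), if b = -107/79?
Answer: -1828794/79 ≈ -23149.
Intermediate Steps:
b = -107/79 (b = -107*1/79 = -107/79 ≈ -1.3544)
U = -22963 (U = -2 + ((-4156 - 10389) - 8416) = -2 + (-14545 - 8416) = -2 - 22961 = -22963)
U - ((42 - 1*(-40)) + b*(-77)) = -22963 - ((42 - 1*(-40)) - 107/79*(-77)) = -22963 - ((42 + 40) + 8239/79) = -22963 - (82 + 8239/79) = -22963 - 1*14717/79 = -22963 - 14717/79 = -1828794/79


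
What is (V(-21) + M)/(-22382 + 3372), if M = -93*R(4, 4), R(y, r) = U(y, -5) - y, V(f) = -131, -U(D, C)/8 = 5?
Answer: -3961/19010 ≈ -0.20836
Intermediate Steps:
U(D, C) = -40 (U(D, C) = -8*5 = -40)
R(y, r) = -40 - y
M = 4092 (M = -93*(-40 - 1*4) = -93*(-40 - 4) = -93*(-44) = 4092)
(V(-21) + M)/(-22382 + 3372) = (-131 + 4092)/(-22382 + 3372) = 3961/(-19010) = 3961*(-1/19010) = -3961/19010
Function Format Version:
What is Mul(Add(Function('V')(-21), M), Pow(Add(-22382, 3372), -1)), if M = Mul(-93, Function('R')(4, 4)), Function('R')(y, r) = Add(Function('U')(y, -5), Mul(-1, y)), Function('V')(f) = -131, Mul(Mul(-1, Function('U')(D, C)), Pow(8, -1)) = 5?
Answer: Rational(-3961, 19010) ≈ -0.20836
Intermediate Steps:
Function('U')(D, C) = -40 (Function('U')(D, C) = Mul(-8, 5) = -40)
Function('R')(y, r) = Add(-40, Mul(-1, y))
M = 4092 (M = Mul(-93, Add(-40, Mul(-1, 4))) = Mul(-93, Add(-40, -4)) = Mul(-93, -44) = 4092)
Mul(Add(Function('V')(-21), M), Pow(Add(-22382, 3372), -1)) = Mul(Add(-131, 4092), Pow(Add(-22382, 3372), -1)) = Mul(3961, Pow(-19010, -1)) = Mul(3961, Rational(-1, 19010)) = Rational(-3961, 19010)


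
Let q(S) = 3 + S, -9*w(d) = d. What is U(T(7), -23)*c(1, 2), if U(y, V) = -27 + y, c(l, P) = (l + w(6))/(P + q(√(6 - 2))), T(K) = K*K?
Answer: 22/21 ≈ 1.0476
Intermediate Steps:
w(d) = -d/9
T(K) = K²
c(l, P) = (-⅔ + l)/(5 + P) (c(l, P) = (l - ⅑*6)/(P + (3 + √(6 - 2))) = (l - ⅔)/(P + (3 + √4)) = (-⅔ + l)/(P + (3 + 2)) = (-⅔ + l)/(P + 5) = (-⅔ + l)/(5 + P))
U(T(7), -23)*c(1, 2) = (-27 + 7²)*((-⅔ + 1)/(5 + 2)) = (-27 + 49)*((⅓)/7) = 22*((⅐)*(⅓)) = 22*(1/21) = 22/21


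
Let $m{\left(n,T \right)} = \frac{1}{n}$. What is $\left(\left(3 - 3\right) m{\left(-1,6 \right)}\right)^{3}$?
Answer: $0$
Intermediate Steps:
$\left(\left(3 - 3\right) m{\left(-1,6 \right)}\right)^{3} = \left(\frac{3 - 3}{-1}\right)^{3} = \left(0 \left(-1\right)\right)^{3} = 0^{3} = 0$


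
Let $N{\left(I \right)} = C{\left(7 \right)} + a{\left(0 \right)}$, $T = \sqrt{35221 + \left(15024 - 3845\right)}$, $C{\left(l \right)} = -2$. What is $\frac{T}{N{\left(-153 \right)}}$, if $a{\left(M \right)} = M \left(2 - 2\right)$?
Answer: $- 20 \sqrt{29} \approx -107.7$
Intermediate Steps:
$a{\left(M \right)} = 0$ ($a{\left(M \right)} = M 0 = 0$)
$T = 40 \sqrt{29}$ ($T = \sqrt{35221 + 11179} = \sqrt{46400} = 40 \sqrt{29} \approx 215.41$)
$N{\left(I \right)} = -2$ ($N{\left(I \right)} = -2 + 0 = -2$)
$\frac{T}{N{\left(-153 \right)}} = \frac{40 \sqrt{29}}{-2} = 40 \sqrt{29} \left(- \frac{1}{2}\right) = - 20 \sqrt{29}$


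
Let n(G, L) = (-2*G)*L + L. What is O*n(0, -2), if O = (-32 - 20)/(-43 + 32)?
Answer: -104/11 ≈ -9.4545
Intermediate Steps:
n(G, L) = L - 2*G*L (n(G, L) = -2*G*L + L = L - 2*G*L)
O = 52/11 (O = -52/(-11) = -52*(-1/11) = 52/11 ≈ 4.7273)
O*n(0, -2) = 52*(-2*(1 - 2*0))/11 = 52*(-2*(1 + 0))/11 = 52*(-2*1)/11 = (52/11)*(-2) = -104/11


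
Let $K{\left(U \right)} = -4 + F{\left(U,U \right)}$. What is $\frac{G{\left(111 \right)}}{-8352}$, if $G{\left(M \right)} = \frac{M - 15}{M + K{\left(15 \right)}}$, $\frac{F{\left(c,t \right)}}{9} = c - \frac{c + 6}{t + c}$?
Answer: $- \frac{10}{205059} \approx -4.8766 \cdot 10^{-5}$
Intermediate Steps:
$F{\left(c,t \right)} = 9 c - \frac{9 \left(6 + c\right)}{c + t}$ ($F{\left(c,t \right)} = 9 \left(c - \frac{c + 6}{t + c}\right) = 9 \left(c - \frac{6 + c}{c + t}\right) = 9 c - \frac{9 \left(6 + c\right)}{c + t}$)
$K{\left(U \right)} = -4 + \frac{9 \left(-6 - U + 2 U^{2}\right)}{2 U}$ ($K{\left(U \right)} = -4 + \frac{9 \left(-6 + U^{2} - U + U U\right)}{U + U} = -4 + \frac{9 \left(-6 + U^{2} - U + U^{2}\right)}{2 U} = -4 + 9 \frac{1}{2 U} \left(-6 - U + 2 U^{2}\right) = -4 + \frac{9 \left(-6 - U + 2 U^{2}\right)}{2 U}$)
$G{\left(M \right)} = \frac{-15 + M}{\frac{1247}{10} + M}$ ($G{\left(M \right)} = \frac{M - 15}{M - \left(- \frac{253}{2} + \frac{9}{5}\right)} = \frac{-15 + M}{M - - \frac{1247}{10}} = \frac{-15 + M}{M + \frac{1247}{10}} = \frac{-15 + M}{\frac{1247}{10} + M}$)
$\frac{G{\left(111 \right)}}{-8352} = \frac{10 \frac{1}{1247 + 10 \cdot 111} \left(-15 + 111\right)}{-8352} = 10 \frac{1}{1247 + 1110} \cdot 96 \left(- \frac{1}{8352}\right) = 10 \cdot \frac{1}{2357} \cdot 96 \left(- \frac{1}{8352}\right) = \frac{960}{2357} \left(- \frac{1}{8352}\right) = - \frac{10}{205059}$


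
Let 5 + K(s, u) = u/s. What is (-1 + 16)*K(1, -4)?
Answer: -135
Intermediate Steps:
K(s, u) = -5 + u/s
(-1 + 16)*K(1, -4) = (-1 + 16)*(-5 - 4/1) = 15*(-5 - 4*1) = 15*(-5 - 4) = 15*(-9) = -135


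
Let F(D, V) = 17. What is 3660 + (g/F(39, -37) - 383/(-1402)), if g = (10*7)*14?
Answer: 88612911/23834 ≈ 3717.9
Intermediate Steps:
g = 980 (g = 70*14 = 980)
3660 + (g/F(39, -37) - 383/(-1402)) = 3660 + (980/17 - 383/(-1402)) = 3660 + (980*(1/17) - 383*(-1/1402)) = 3660 + (980/17 + 383/1402) = 3660 + 1380471/23834 = 88612911/23834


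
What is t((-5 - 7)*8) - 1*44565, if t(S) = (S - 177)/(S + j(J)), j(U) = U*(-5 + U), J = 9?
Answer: -891209/20 ≈ -44560.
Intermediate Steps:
t(S) = (-177 + S)/(36 + S) (t(S) = (S - 177)/(S + 9*(-5 + 9)) = (-177 + S)/(S + 9*4) = (-177 + S)/(S + 36) = (-177 + S)/(36 + S))
t((-5 - 7)*8) - 1*44565 = (-177 + (-5 - 7)*8)/(36 + (-5 - 7)*8) - 1*44565 = (-177 - 12*8)/(36 - 12*8) - 44565 = (-177 - 96)/(36 - 96) - 44565 = -273/(-60) - 44565 = -1/60*(-273) - 44565 = 91/20 - 44565 = -891209/20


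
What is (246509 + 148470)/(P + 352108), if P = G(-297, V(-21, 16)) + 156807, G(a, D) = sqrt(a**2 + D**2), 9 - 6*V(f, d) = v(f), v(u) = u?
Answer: 15462364445/19922645307 - 30383*sqrt(88234)/19922645307 ≈ 0.77567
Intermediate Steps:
V(f, d) = 3/2 - f/6
G(a, D) = sqrt(D**2 + a**2)
P = 156807 + sqrt(88234) (P = sqrt((3/2 - 1/6*(-21))**2 + (-297)**2) + 156807 = sqrt((3/2 + 7/2)**2 + 88209) + 156807 = sqrt(5**2 + 88209) + 156807 = sqrt(25 + 88209) + 156807 = sqrt(88234) + 156807 = 156807 + sqrt(88234) ≈ 1.5710e+5)
(246509 + 148470)/(P + 352108) = (246509 + 148470)/((156807 + sqrt(88234)) + 352108) = 394979/(508915 + sqrt(88234))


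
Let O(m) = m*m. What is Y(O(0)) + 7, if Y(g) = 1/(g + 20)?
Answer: 141/20 ≈ 7.0500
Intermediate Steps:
O(m) = m²
Y(g) = 1/(20 + g)
Y(O(0)) + 7 = 1/(20 + 0²) + 7 = 1/(20 + 0) + 7 = 1/20 + 7 = 141/20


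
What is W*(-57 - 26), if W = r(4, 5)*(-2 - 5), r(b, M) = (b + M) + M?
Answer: 8134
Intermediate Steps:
r(b, M) = b + 2*M (r(b, M) = (M + b) + M = b + 2*M)
W = -98 (W = (4 + 2*5)*(-2 - 5) = (4 + 10)*(-7) = 14*(-7) = -98)
W*(-57 - 26) = -98*(-57 - 26) = -98*(-83) = 8134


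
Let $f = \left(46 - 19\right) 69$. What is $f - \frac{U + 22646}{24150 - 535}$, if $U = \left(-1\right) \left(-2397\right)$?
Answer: $\frac{43969702}{23615} \approx 1861.9$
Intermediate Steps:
$U = 2397$
$f = 1863$ ($f = 27 \cdot 69 = 1863$)
$f - \frac{U + 22646}{24150 - 535} = 1863 - \frac{2397 + 22646}{24150 - 535} = 1863 - \frac{25043}{23615} = \frac{43969702}{23615}$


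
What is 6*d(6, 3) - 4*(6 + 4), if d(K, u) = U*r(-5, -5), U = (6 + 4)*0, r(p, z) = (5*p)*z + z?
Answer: -40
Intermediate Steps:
r(p, z) = z + 5*p*z (r(p, z) = 5*p*z + z = z + 5*p*z)
U = 0 (U = 10*0 = 0)
d(K, u) = 0 (d(K, u) = 0*(-5*(1 + 5*(-5))) = 0*(-5*(1 - 25)) = 0*(-5*(-24)) = 0*120 = 0)
6*d(6, 3) - 4*(6 + 4) = 6*0 - 4*(6 + 4) = 0 - 4*10 = 0 - 40 = -40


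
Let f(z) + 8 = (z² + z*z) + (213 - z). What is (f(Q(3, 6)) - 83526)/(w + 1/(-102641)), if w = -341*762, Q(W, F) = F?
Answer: 8545376455/26670442723 ≈ 0.32041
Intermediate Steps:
w = -259842
f(z) = 205 - z + 2*z² (f(z) = -8 + ((z² + z*z) + (213 - z)) = -8 + ((z² + z²) + (213 - z)) = -8 + (2*z² + (213 - z)) = -8 + (213 - z + 2*z²) = 205 - z + 2*z²)
(f(Q(3, 6)) - 83526)/(w + 1/(-102641)) = ((205 - 1*6 + 2*6²) - 83526)/(-259842 + 1/(-102641)) = ((205 - 6 + 2*36) - 83526)/(-259842 - 1/102641) = ((205 - 6 + 72) - 83526)/(-26670442723/102641) = (271 - 83526)*(-102641/26670442723) = -83255*(-102641/26670442723) = 8545376455/26670442723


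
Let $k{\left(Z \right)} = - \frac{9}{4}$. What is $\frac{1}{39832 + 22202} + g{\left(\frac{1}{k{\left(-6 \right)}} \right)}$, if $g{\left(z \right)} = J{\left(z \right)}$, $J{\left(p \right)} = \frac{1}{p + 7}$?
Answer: $\frac{558365}{3660006} \approx 0.15256$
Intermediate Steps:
$J{\left(p \right)} = \frac{1}{7 + p}$
$k{\left(Z \right)} = - \frac{9}{4}$ ($k{\left(Z \right)} = \left(-9\right) \frac{1}{4} = - \frac{9}{4}$)
$g{\left(z \right)} = \frac{1}{7 + z}$
$\frac{1}{39832 + 22202} + g{\left(\frac{1}{k{\left(-6 \right)}} \right)} = \frac{1}{39832 + 22202} + \frac{1}{7 + \frac{1}{- \frac{9}{4}}} = \frac{1}{62034} + \frac{1}{7 - \frac{4}{9}} = \frac{1}{62034} + \frac{1}{\frac{59}{9}} = \frac{1}{62034} + \frac{9}{59} = \frac{558365}{3660006}$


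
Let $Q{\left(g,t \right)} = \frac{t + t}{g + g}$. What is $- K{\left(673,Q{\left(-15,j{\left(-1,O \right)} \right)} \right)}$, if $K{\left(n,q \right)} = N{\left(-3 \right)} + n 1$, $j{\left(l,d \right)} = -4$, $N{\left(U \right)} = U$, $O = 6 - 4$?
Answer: $-670$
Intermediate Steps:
$O = 2$
$Q{\left(g,t \right)} = \frac{t}{g}$ ($Q{\left(g,t \right)} = \frac{2 t}{2 g} = 2 t \frac{1}{2 g} = \frac{t}{g}$)
$K{\left(n,q \right)} = -3 + n$ ($K{\left(n,q \right)} = -3 + n 1 = -3 + n$)
$- K{\left(673,Q{\left(-15,j{\left(-1,O \right)} \right)} \right)} = - (-3 + 673) = \left(-1\right) 670 = -670$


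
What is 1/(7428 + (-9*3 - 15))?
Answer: 1/7386 ≈ 0.00013539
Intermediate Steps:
1/(7428 + (-9*3 - 15)) = 1/(7428 + (-27 - 15)) = 1/(7428 - 42) = 1/7386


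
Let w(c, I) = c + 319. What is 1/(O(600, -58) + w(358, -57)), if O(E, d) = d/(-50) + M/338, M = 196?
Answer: 4225/2867676 ≈ 0.0014733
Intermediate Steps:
w(c, I) = 319 + c
O(E, d) = 98/169 - d/50 (O(E, d) = d/(-50) + 196/338 = d*(-1/50) + 196*(1/338) = -d/50 + 98/169 = 98/169 - d/50)
1/(O(600, -58) + w(358, -57)) = 1/((98/169 - 1/50*(-58)) + (319 + 358)) = 1/((98/169 + 29/25) + 677) = 1/(7351/4225 + 677) = 1/(2867676/4225) = 4225/2867676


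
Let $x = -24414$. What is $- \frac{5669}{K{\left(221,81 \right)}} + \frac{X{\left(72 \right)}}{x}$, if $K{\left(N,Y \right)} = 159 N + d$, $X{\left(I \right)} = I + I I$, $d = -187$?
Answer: $- \frac{53685113}{142219688} \approx -0.37748$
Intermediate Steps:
$X{\left(I \right)} = I + I^{2}$
$K{\left(N,Y \right)} = -187 + 159 N$ ($K{\left(N,Y \right)} = 159 N - 187 = -187 + 159 N$)
$- \frac{5669}{K{\left(221,81 \right)}} + \frac{X{\left(72 \right)}}{x} = - \frac{5669}{-187 + 159 \cdot 221} + \frac{72 \left(1 + 72\right)}{-24414} = - \frac{5669}{-187 + 35139} + 72 \cdot 73 \left(- \frac{1}{24414}\right) = - \frac{5669}{34952} + 5256 \left(- \frac{1}{24414}\right) = \left(-5669\right) \frac{1}{34952} - \frac{876}{4069} = - \frac{5669}{34952} - \frac{876}{4069} = - \frac{53685113}{142219688}$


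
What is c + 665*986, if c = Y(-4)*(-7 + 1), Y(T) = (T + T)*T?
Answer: 655498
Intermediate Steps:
Y(T) = 2*T² (Y(T) = (2*T)*T = 2*T²)
c = -192 (c = (2*(-4)²)*(-7 + 1) = (2*16)*(-6) = 32*(-6) = -192)
c + 665*986 = -192 + 665*986 = -192 + 655690 = 655498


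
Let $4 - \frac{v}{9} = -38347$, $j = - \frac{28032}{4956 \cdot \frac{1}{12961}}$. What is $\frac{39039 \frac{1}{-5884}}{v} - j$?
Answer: $\frac{20496606352557023}{279589374876} \approx 73310.0$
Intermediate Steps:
$j = - \frac{30276896}{413}$ ($j = - \frac{28032}{4956 \cdot \frac{1}{12961}} = - \frac{28032}{\frac{4956}{12961}} = \left(-28032\right) \frac{12961}{4956} = - \frac{30276896}{413} \approx -73310.0$)
$v = 345159$ ($v = 36 - -345123 = 36 + 345123 = 345159$)
$\frac{39039 \frac{1}{-5884}}{v} - j = \frac{39039 \frac{1}{-5884}}{345159} - - \frac{30276896}{413} = 39039 \left(- \frac{1}{5884}\right) \frac{1}{345159} + \frac{30276896}{413} = \left(- \frac{39039}{5884}\right) \frac{1}{345159} + \frac{30276896}{413} = - \frac{13013}{676971852} + \frac{30276896}{413} = \frac{20496606352557023}{279589374876}$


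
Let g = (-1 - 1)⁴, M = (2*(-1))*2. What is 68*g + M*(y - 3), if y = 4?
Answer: 1084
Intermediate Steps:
M = -4 (M = -2*2 = -4)
g = 16 (g = (-2)⁴ = 16)
68*g + M*(y - 3) = 68*16 - 4*(4 - 3) = 1088 - 4*1 = 1088 - 4 = 1084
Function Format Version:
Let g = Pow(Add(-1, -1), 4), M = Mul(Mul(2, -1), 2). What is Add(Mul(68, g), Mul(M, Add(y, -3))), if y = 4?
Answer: 1084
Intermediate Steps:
M = -4 (M = Mul(-2, 2) = -4)
g = 16 (g = Pow(-2, 4) = 16)
Add(Mul(68, g), Mul(M, Add(y, -3))) = Add(Mul(68, 16), Mul(-4, Add(4, -3))) = Add(1088, Mul(-4, 1)) = Add(1088, -4) = 1084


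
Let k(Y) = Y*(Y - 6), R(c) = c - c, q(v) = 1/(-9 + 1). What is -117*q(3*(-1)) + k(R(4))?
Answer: 117/8 ≈ 14.625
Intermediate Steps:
q(v) = -⅛ (q(v) = 1/(-8) = -⅛)
R(c) = 0
k(Y) = Y*(-6 + Y)
-117*q(3*(-1)) + k(R(4)) = -117*(-⅛) + 0*(-6 + 0) = 117/8 + 0*(-6) = 117/8 + 0 = 117/8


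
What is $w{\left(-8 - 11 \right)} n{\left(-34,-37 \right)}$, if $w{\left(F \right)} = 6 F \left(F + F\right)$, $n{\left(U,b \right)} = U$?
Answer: $-147288$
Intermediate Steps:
$w{\left(F \right)} = 12 F^{2}$ ($w{\left(F \right)} = 6 F 2 F = 12 F^{2}$)
$w{\left(-8 - 11 \right)} n{\left(-34,-37 \right)} = 12 \left(-8 - 11\right)^{2} \left(-34\right) = 12 \left(-19\right)^{2} \left(-34\right) = 12 \cdot 361 \left(-34\right) = 4332 \left(-34\right) = -147288$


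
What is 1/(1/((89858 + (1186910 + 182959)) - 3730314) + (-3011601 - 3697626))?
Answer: -2270587/15233883606250 ≈ -1.4905e-7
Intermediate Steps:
1/(1/((89858 + (1186910 + 182959)) - 3730314) + (-3011601 - 3697626)) = 1/(1/((89858 + 1369869) - 3730314) - 6709227) = 1/(1/(1459727 - 3730314) - 6709227) = 1/(1/(-2270587) - 6709227) = 1/(-1/2270587 - 6709227) = 1/(-15233883606250/2270587) = -2270587/15233883606250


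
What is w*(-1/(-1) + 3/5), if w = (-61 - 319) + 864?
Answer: 3872/5 ≈ 774.40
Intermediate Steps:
w = 484 (w = -380 + 864 = 484)
w*(-1/(-1) + 3/5) = 484*(-1/(-1) + 3/5) = 484*(-1*(-1) + 3*(⅕)) = 484*(1 + ⅗) = 484*(8/5) = 3872/5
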